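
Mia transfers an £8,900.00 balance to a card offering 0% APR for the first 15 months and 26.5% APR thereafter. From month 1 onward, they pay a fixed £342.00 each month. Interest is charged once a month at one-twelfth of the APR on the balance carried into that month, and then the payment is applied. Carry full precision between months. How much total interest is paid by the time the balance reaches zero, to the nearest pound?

£598

Promo months 1–15 at r₀ = 0%/12 = 0; months 16+ at r₁ = 26.5%/12 = 0.0220833.
After month 15 (no interest yet): B = £8,900.00 − 15·£342.00 = £3,770.00.
Then at r₁ with £342.00/mo: n₂ = −ln(1 − r₁·B/P)/ln(1+r₁) ≈ 12.77 → 13 more payments.
Total paid = 27·£342.00 + £264.45 = £9,498.45; interest = £9,498.45 − £8,900.00 = £598.45.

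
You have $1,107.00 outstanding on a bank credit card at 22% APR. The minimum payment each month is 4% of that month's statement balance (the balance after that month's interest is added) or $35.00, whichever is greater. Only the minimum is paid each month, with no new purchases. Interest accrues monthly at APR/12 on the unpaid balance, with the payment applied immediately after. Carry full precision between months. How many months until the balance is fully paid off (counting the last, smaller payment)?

45 months

Monthly rate r = 22%/12 = 1.83333% = 0.0183333.
While 4% of the post-interest balance exceeds $35.00, each month B ← (B·(1+r))·(1 − 0.04), i.e. B shrinks by the factor (1+r)·0.96 = 0.9776.
This holds for months 1–12. Entering month 13 the balance is $843.49; 4% of the post-interest balance is now below $35.00, so the flat $35.00 minimum applies from here.
From month 13 a fixed $35.00 at rate r clears $843.49 in 33 more payments. Total: 12 + 33 = 45 months.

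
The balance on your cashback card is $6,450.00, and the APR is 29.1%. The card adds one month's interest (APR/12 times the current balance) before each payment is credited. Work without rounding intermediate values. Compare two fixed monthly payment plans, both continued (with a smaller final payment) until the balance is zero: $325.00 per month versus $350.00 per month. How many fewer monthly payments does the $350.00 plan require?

Monthly rate r = 29.1%/12 = 2.425% = 0.02425.
At $325.00/mo: n = ⌈−ln(1 − rB₀/P)/ln(1+r)⌉ = 28 payments (last $128.88); total interest = total paid − $6,450.00 = $2,453.88.
At $350.00/mo: 25 payments (last $251.34); total interest $2,201.34.
Payments saved = 28 − 25 = 3.

3 fewer payments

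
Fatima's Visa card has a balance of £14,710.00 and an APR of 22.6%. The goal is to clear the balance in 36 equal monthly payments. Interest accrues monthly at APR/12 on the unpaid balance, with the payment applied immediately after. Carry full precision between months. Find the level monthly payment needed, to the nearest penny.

Monthly rate r = 22.6%/12 = 1.88333% = 0.0188333.
Level-payment amortization: P = B₀·r / (1 − (1+r)^(−n)) = 14710.00·0.0188333 / (1 − 1.01883^(−36)).
Denominator 1 − (1+r)^(−36) = 0.489157801.
P = 277.038 / 0.489157801 ≈ 566.36.

£566.36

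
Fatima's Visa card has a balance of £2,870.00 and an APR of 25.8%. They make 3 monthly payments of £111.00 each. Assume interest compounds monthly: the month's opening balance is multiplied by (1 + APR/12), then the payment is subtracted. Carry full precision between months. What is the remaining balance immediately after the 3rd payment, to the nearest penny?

£2,718.91

Monthly rate r = 25.8%/12 = 2.15% = 0.0215.
Each month: B ← B·(1+r) − £111.00.
Month 1: interest £61.71; balance after payment £2,820.70.
Month 2: interest £60.65; balance after payment £2,770.35.
Month 3: interest £59.56; balance after payment £2,718.91.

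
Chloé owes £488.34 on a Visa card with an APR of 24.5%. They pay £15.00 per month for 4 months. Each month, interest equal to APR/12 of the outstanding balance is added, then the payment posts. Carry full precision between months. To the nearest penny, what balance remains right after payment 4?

£467.60

Monthly rate r = 24.5%/12 = 2.04167% = 0.0204167.
Each month: B ← B·(1+r) − £15.00.
Month 1: interest £9.97; balance after payment £483.31.
Month 2: interest £9.87; balance after payment £478.18.
Month 3: interest £9.76; balance after payment £472.94.
Month 4: interest £9.66; balance after payment £467.60.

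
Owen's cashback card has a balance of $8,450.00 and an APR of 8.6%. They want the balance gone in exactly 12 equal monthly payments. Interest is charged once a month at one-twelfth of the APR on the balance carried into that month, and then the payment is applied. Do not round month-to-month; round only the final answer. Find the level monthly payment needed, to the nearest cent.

Monthly rate r = 8.6%/12 = 0.716667% = 0.00716667.
Level-payment amortization: P = B₀·r / (1 − (1+r)^(−n)) = 8450.00·0.00716667 / (1 − 1.00717^(−12)).
Denominator 1 − (1+r)^(−12) = 0.0821242975.
P = 60.5583 / 0.0821242975 ≈ 737.40.

$737.40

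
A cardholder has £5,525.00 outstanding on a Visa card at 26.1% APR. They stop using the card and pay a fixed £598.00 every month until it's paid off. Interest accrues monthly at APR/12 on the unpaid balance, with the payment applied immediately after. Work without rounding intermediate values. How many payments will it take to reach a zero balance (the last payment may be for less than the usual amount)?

Monthly rate r = 26.1%/12 = 2.175% = 0.02175.
Recurrence: B ← B·(1+r) − £598.00.
Month 1: interest £120.17; balance after payment £5,047.17.
Month 2: interest £109.78; balance after payment £4,558.94.
Closed form: n = −ln(1 − rB₀/P)/ln(1+r) = −ln(0.79905)/ln(1.02175) ≈ 10.426, so the balance reaches zero during payment 11.

11 months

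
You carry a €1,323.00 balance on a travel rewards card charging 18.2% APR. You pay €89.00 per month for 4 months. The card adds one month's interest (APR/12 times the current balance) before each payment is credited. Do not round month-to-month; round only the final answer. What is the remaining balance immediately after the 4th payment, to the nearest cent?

€1,040.93

Monthly rate r = 18.2%/12 = 1.51667% = 0.0151667.
Each month: B ← B·(1+r) − €89.00.
Month 1: interest €20.07; balance after payment €1,254.07.
Month 2: interest €19.02; balance after payment €1,184.09.
Month 3: interest €17.96; balance after payment €1,113.04.
Month 4: interest €16.88; balance after payment €1,040.93.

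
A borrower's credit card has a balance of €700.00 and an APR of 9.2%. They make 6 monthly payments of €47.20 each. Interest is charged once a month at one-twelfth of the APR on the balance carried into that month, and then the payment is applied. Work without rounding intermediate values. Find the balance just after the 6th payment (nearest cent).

Monthly rate r = 9.2%/12 = 0.766667% = 0.00766667.
Each month: B ← B·(1+r) − €47.20.
Month 1: interest €5.37; balance after payment €658.17.
Month 2: interest €5.05; balance after payment €616.01.
Month 3: interest €4.72; balance after payment €573.54.
Month 4: interest €4.40; balance after payment €530.73.
Month 5: interest €4.07; balance after payment €487.60.
Month 6: interest €3.74; balance after payment €444.14.

€444.14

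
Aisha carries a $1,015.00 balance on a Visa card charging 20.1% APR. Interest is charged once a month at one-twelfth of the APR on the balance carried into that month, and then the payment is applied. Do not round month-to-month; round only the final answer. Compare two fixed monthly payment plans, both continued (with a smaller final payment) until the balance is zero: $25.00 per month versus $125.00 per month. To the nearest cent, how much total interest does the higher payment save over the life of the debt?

$614.86

Monthly rate r = 20.1%/12 = 1.675% = 0.01675.
At $25.00/mo: n = ⌈−ln(1 − rB₀/P)/ln(1+r)⌉ = 69 payments (last $15.14); total interest = total paid − $1,015.00 = $700.14.
At $125.00/mo: 9 payments (last $100.28); total interest $85.28.
Interest saved = $700.14 − $85.28 = $614.86.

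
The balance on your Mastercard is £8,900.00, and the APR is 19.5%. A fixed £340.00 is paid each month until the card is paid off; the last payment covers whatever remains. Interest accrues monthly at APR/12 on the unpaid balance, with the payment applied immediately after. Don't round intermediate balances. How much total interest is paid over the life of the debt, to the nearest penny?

Monthly rate r = 19.5%/12 = 1.625% = 0.01625.
Payoff takes n = ⌈−ln(1 − rB₀/P)/ln(1+r)⌉ = ⌈34.370⌉ = 35 payments; the last is £126.47.
Total paid = 34·£340.00 + £126.47 = £11,686.47.
Total interest = total paid − principal = £11,686.47 − £8,900.00 = £2,786.47.

£2,786.47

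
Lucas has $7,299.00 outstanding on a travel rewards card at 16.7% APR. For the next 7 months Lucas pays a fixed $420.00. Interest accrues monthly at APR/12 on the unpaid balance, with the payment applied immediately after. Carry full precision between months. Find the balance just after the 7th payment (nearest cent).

$4,974.80

Monthly rate r = 16.7%/12 = 1.39167% = 0.0139167.
Each month: B ← B·(1+r) − $420.00.
Month 1: interest $101.58; balance after payment $6,980.58.
Month 2: interest $97.15; balance after payment $6,657.72.
Month 3: interest $92.65; balance after payment $6,330.38.
Month 4: interest $88.10; balance after payment $5,998.48.
Month 5: interest $83.48; balance after payment $5,661.95.
Month 6: interest $78.80; balance after payment $5,320.75.
Month 7: interest $74.05; balance after payment $4,974.80.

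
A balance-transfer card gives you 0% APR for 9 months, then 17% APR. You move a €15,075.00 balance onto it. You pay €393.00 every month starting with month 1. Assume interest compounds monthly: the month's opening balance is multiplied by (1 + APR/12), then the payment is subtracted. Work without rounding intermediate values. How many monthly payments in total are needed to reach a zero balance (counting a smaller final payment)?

48 months

Promo months 1–9 at r₀ = 0%/12 = 0; months 10+ at r₁ = 17%/12 = 0.0141667.
After month 9 (no interest yet): B = €15,075.00 − 9·€393.00 = €11,538.00.
Then at r₁ with €393.00/mo: n₂ = −ln(1 − r₁·B/P)/ln(1+r₁) ≈ 38.22 → 39 more payments.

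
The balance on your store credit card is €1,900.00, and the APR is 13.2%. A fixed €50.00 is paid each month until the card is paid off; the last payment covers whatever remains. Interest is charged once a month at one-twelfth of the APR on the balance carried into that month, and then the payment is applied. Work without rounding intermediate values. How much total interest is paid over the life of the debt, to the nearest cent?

€573.96

Monthly rate r = 13.2%/12 = 1.1% = 0.011.
Payoff takes n = ⌈−ln(1 − rB₀/P)/ln(1+r)⌉ = ⌈49.478⌉ = 50 payments; the last is €23.96.
Total paid = 49·€50.00 + €23.96 = €2,473.96.
Total interest = total paid − principal = €2,473.96 − €1,900.00 = €573.96.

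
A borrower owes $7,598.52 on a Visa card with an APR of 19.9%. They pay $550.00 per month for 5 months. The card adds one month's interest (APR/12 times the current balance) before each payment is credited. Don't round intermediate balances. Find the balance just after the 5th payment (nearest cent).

$5,407.08

Monthly rate r = 19.9%/12 = 1.65833% = 0.0165833.
Each month: B ← B·(1+r) − $550.00.
Month 1: interest $126.01; balance after payment $7,174.53.
Month 2: interest $118.98; balance after payment $6,743.51.
Month 3: interest $111.83; balance after payment $6,305.34.
Month 4: interest $104.56; balance after payment $5,859.90.
Month 5: interest $97.18; balance after payment $5,407.08.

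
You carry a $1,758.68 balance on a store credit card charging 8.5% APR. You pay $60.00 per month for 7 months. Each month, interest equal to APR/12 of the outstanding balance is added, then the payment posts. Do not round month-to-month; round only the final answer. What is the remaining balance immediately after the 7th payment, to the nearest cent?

Monthly rate r = 8.5%/12 = 0.708333% = 0.00708333.
Each month: B ← B·(1+r) − $60.00.
Month 1: interest $12.46; balance after payment $1,711.14.
Month 2: interest $12.12; balance after payment $1,663.26.
Month 3: interest $11.78; balance after payment $1,615.04.
Month 4: interest $11.44; balance after payment $1,566.48.
Month 5: interest $11.10; balance after payment $1,517.58.
Month 6: interest $10.75; balance after payment $1,468.32.
Month 7: interest $10.40; balance after payment $1,418.73.

$1,418.73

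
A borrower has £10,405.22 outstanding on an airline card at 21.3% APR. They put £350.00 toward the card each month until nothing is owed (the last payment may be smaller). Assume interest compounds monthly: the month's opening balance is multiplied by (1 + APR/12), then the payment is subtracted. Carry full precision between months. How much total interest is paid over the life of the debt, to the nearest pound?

£4,518

Monthly rate r = 21.3%/12 = 1.775% = 0.01775.
Payoff takes n = ⌈−ln(1 − rB₀/P)/ln(1+r)⌉ = ⌈42.635⌉ = 43 payments; the last is £222.83.
Total paid = 42·£350.00 + £222.83 = £14,922.83.
Total interest = total paid − principal = £14,922.83 − £10,405.22 = £4,517.61.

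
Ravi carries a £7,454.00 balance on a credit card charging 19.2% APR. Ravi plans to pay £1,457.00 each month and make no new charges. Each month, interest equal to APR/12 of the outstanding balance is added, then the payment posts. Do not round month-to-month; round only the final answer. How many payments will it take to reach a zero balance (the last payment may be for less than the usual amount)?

Monthly rate r = 19.2%/12 = 1.6% = 0.016.
Recurrence: B ← B·(1+r) − £1,457.00.
Month 1: interest £119.26; balance after payment £6,116.26.
Month 2: interest £97.86; balance after payment £4,757.12.
Month 3: interest £76.11; balance after payment £3,376.24.
Month 4: interest £54.02; balance after payment £1,973.26.
Month 5: interest £31.57; balance after payment £547.83.
Month 6: interest £8.77; balance after payment £0.00.

6 months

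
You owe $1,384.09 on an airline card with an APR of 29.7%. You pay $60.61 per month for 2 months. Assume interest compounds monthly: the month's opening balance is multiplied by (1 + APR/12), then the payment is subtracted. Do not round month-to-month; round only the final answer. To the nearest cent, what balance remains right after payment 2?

Monthly rate r = 29.7%/12 = 2.475% = 0.02475.
Each month: B ← B·(1+r) − $60.61.
Month 1: interest $34.26; balance after payment $1,357.74.
Month 2: interest $33.60; balance after payment $1,330.73.

$1,330.73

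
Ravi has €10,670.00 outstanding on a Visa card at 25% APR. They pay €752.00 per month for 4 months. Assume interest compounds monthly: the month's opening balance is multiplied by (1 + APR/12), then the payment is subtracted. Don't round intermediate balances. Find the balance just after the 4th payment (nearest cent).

Monthly rate r = 25%/12 = 2.08333% = 0.0208333.
Each month: B ← B·(1+r) − €752.00.
Month 1: interest €222.29; balance after payment €10,140.29.
Month 2: interest €211.26; balance after payment €9,599.55.
Month 3: interest €199.99; balance after payment €9,047.54.
Month 4: interest €188.49; balance after payment €8,484.03.

€8,484.03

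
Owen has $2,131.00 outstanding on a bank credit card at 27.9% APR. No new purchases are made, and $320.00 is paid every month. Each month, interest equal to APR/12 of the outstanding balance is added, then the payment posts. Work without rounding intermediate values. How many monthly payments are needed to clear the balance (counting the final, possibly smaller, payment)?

8 payments

Monthly rate r = 27.9%/12 = 2.325% = 0.02325.
Recurrence: B ← B·(1+r) − $320.00.
Month 1: interest $49.55; balance after payment $1,860.55.
Month 2: interest $43.26; balance after payment $1,583.80.
Closed form: n = −ln(1 − rB₀/P)/ln(1+r) = −ln(0.84517)/ln(1.02325) ≈ 7.319, so the balance reaches zero during payment 8.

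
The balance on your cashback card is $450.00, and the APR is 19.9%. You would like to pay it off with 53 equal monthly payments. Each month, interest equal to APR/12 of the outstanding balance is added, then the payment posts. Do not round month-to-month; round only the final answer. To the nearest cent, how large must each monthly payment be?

Monthly rate r = 19.9%/12 = 1.65833% = 0.0165833.
Level-payment amortization: P = B₀·r / (1 − (1+r)^(−n)) = 450.00·0.0165833 / (1 − 1.01658^(−53)).
Denominator 1 − (1+r)^(−53) = 0.581763645.
P = 7.4625 / 0.581763645 ≈ 12.83.

$12.83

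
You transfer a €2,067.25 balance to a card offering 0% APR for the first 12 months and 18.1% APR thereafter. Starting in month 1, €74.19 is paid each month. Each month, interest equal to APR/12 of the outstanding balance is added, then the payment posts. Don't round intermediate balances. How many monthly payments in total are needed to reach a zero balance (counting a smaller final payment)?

Promo months 1–12 at r₀ = 0%/12 = 0; months 13+ at r₁ = 18.1%/12 = 0.0150833.
After month 12 (no interest yet): B = €2,067.25 − 12·€74.19 = €1,176.97.
Then at r₁ with €74.19/mo: n₂ = −ln(1 − r₁·B/P)/ln(1+r₁) ≈ 18.27 → 19 more payments.

31 months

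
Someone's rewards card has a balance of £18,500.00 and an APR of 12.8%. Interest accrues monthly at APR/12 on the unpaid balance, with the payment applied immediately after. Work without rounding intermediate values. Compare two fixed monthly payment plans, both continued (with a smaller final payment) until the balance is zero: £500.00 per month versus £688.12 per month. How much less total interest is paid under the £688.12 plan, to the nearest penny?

Monthly rate r = 12.8%/12 = 1.06667% = 0.0106667.
At £500.00/mo: n = ⌈−ln(1 − rB₀/P)/ln(1+r)⌉ = 48 payments (last £155.97); total interest = total paid − £18,500.00 = £5,155.97.
At £688.12/mo: 32 payments (last £586.63); total interest £3,418.35.
Interest saved = £5,155.97 − £3,418.35 = £1,737.62.

£1,737.62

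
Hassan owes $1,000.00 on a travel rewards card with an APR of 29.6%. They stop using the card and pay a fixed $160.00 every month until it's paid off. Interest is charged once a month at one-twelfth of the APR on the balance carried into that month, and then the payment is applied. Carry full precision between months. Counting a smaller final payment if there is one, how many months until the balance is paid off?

Monthly rate r = 29.6%/12 = 2.46667% = 0.0246667.
Recurrence: B ← B·(1+r) − $160.00.
Month 1: interest $24.67; balance after payment $864.67.
Month 2: interest $21.33; balance after payment $726.00.
Closed form: n = −ln(1 − rB₀/P)/ln(1+r) = −ln(0.84583)/ln(1.02467) ≈ 6.871, so the balance reaches zero during payment 7.

7 months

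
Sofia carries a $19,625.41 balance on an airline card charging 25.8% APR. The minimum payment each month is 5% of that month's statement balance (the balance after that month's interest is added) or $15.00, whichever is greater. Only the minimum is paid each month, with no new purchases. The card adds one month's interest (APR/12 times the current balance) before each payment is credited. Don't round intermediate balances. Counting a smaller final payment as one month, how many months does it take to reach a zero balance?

166 months

Monthly rate r = 25.8%/12 = 2.15% = 0.0215.
While 5% of the post-interest balance exceeds $15.00, each month B ← (B·(1+r))·(1 − 0.05), i.e. B shrinks by the factor (1+r)·0.95 = 0.97042.
This holds for months 1–140. Entering month 141 the balance is $293.42; 5% of the post-interest balance is now below $15.00, so the flat $15.00 minimum applies from here.
From month 141 a fixed $15.00 at rate r clears $293.42 in 26 more payments. Total: 140 + 26 = 166 months.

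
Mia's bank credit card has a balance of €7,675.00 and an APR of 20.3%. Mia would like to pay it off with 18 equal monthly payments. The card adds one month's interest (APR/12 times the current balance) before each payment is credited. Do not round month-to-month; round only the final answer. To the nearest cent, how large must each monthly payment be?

Monthly rate r = 20.3%/12 = 1.69167% = 0.0169167.
Level-payment amortization: P = B₀·r / (1 − (1+r)^(−n)) = 7675.00·0.0169167 / (1 − 1.01692^(−18)).
Denominator 1 − (1+r)^(−18) = 0.260627275.
P = 129.835 / 0.260627275 ≈ 498.17.

€498.17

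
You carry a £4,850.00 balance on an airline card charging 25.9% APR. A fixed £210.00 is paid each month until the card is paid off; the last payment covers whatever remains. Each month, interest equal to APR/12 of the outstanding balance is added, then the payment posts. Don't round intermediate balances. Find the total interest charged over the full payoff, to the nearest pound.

£1,937

Monthly rate r = 25.9%/12 = 2.15833% = 0.0215833.
Payoff takes n = ⌈−ln(1 − rB₀/P)/ln(1+r)⌉ = ⌈32.317⌉ = 33 payments; the last is £67.14.
Total paid = 32·£210.00 + £67.14 = £6,787.14.
Total interest = total paid − principal = £6,787.14 − £4,850.00 = £1,937.14.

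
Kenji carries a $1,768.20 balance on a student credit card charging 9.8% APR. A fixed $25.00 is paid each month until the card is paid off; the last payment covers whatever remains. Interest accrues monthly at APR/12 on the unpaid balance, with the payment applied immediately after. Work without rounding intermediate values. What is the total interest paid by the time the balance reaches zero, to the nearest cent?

$880.82

Monthly rate r = 9.8%/12 = 0.816667% = 0.00816667.
Payoff takes n = ⌈−ln(1 − rB₀/P)/ln(1+r)⌉ = ⌈105.961⌉ = 106 payments; the last is $24.02.
Total paid = 105·$25.00 + $24.02 = $2,649.02.
Total interest = total paid − principal = $2,649.02 − $1,768.20 = $880.82.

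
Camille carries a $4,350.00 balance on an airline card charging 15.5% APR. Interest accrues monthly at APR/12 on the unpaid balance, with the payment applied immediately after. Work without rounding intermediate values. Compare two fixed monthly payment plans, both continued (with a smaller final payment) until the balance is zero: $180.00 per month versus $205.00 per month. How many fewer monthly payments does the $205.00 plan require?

5 fewer payments

Monthly rate r = 15.5%/12 = 1.29167% = 0.0129167.
At $180.00/mo: n = ⌈−ln(1 − rB₀/P)/ln(1+r)⌉ = 30 payments (last $28.26); total interest = total paid − $4,350.00 = $898.26.
At $205.00/mo: 25 payments (last $196.65); total interest $766.65.
Payments saved = 30 − 25 = 5.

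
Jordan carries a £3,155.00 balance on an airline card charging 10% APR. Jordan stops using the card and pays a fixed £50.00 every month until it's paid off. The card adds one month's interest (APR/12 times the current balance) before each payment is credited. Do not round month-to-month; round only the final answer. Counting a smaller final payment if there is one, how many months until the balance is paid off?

Monthly rate r = 10%/12 = 0.833333% = 0.00833333.
Recurrence: B ← B·(1+r) − £50.00.
Month 1: interest £26.29; balance after payment £3,131.29.
Month 2: interest £26.09; balance after payment £3,107.39.
Closed form: n = −ln(1 − rB₀/P)/ln(1+r) = −ln(0.47417)/ln(1.00833) ≈ 89.916, so the balance reaches zero during payment 90.

90 months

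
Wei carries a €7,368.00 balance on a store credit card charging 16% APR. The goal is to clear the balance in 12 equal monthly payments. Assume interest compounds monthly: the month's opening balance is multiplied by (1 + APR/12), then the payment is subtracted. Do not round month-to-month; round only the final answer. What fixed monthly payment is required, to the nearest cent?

Monthly rate r = 16%/12 = 1.33333% = 0.0133333.
Level-payment amortization: P = B₀·r / (1 − (1+r)^(−n)) = 7368.00·0.0133333 / (1 − 1.01333^(−12)).
Denominator 1 − (1+r)^(−12) = 0.146954781.
P = 98.24 / 0.146954781 ≈ 668.50.

€668.50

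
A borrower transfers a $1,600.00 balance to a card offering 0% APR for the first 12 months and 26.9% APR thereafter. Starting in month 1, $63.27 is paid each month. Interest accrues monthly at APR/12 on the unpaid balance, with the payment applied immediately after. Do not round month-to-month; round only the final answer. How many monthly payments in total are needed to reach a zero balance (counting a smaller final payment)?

28 months

Promo months 1–12 at r₀ = 0%/12 = 0; months 13+ at r₁ = 26.9%/12 = 0.0224167.
After month 12 (no interest yet): B = $1,600.00 − 12·$63.27 = $840.76.
Then at r₁ with $63.27/mo: n₂ = −ln(1 − r₁·B/P)/ln(1+r₁) ≈ 15.95 → 16 more payments.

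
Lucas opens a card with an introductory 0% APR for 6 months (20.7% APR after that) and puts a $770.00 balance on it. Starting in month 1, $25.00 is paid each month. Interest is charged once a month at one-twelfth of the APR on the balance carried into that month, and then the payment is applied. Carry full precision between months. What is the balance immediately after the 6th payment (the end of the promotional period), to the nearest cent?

$620.00

Promo months 1–6 at r₀ = 0%/12 = 0; months 7+ at r₁ = 20.7%/12 = 0.01725.
After month 6 (no interest yet): B = $770.00 − 6·$25.00 = $620.00.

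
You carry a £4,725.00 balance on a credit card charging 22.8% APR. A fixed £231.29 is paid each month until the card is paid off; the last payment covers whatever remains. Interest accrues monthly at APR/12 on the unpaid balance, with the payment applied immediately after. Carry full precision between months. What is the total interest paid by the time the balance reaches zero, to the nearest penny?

£1,312.10

Monthly rate r = 22.8%/12 = 1.9% = 0.019.
Payoff takes n = ⌈−ln(1 − rB₀/P)/ln(1+r)⌉ = ⌈26.101⌉ = 27 payments; the last is £23.56.
Total paid = 26·£231.29 + £23.56 = £6,037.10.
Total interest = total paid − principal = £6,037.10 − £4,725.00 = £1,312.10.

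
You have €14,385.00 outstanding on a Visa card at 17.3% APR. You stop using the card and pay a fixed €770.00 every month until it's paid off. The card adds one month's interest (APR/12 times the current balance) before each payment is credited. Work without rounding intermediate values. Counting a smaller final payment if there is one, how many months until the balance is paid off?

Monthly rate r = 17.3%/12 = 1.44167% = 0.0144167.
Recurrence: B ← B·(1+r) − €770.00.
Month 1: interest €207.38; balance after payment €13,822.38.
Month 2: interest €199.27; balance after payment €13,251.66.
Closed form: n = −ln(1 − rB₀/P)/ln(1+r) = −ln(0.73067)/ln(1.01442) ≈ 21.922, so the balance reaches zero during payment 22.

22 months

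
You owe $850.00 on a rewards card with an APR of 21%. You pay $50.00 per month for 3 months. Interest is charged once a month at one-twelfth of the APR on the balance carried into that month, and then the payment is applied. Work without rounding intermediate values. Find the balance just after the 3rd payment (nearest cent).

Monthly rate r = 21%/12 = 1.75% = 0.0175.
Each month: B ← B·(1+r) − $50.00.
Month 1: interest $14.88; balance after payment $814.88.
Month 2: interest $14.26; balance after payment $779.14.
Month 3: interest $13.63; balance after payment $742.77.

$742.77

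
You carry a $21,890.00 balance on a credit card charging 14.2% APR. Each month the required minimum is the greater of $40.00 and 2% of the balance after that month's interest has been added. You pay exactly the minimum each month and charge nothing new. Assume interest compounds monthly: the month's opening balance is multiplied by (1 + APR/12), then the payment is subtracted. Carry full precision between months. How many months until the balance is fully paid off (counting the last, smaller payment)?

Monthly rate r = 14.2%/12 = 1.18333% = 0.0118333.
While 2% of the post-interest balance exceeds $40.00, each month B ← (B·(1+r))·(1 − 0.02), i.e. B shrinks by the factor (1+r)·0.98 = 0.9916.
This holds for months 1–285. Entering month 286 the balance is $1,975.77; 2% of the post-interest balance is now below $40.00, so the flat $40.00 minimum applies from here.
From month 286 a fixed $40.00 at rate r clears $1,975.77 in 75 more payments. Total: 285 + 75 = 360 months.

360 months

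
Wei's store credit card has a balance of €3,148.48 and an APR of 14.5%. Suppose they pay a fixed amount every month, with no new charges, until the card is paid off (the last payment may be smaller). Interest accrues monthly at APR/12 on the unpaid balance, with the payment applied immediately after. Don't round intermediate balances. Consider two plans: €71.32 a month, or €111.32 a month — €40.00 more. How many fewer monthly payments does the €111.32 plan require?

29 fewer payments

Monthly rate r = 14.5%/12 = 1.20833% = 0.0120833.
At €71.32/mo: n = ⌈−ln(1 − rB₀/P)/ln(1+r)⌉ = 64 payments (last €33.70); total interest = total paid − €3,148.48 = €1,378.38.
At €111.32/mo: 35 payments (last €90.99); total interest €727.39.
Payments saved = 64 − 35 = 29.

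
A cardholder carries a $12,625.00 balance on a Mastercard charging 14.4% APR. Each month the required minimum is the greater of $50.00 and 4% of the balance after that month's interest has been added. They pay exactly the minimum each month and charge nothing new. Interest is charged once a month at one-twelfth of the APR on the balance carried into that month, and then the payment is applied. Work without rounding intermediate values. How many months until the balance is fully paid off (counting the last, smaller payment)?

110 months

Monthly rate r = 14.4%/12 = 1.2% = 0.012.
While 4% of the post-interest balance exceeds $50.00, each month B ← (B·(1+r))·(1 − 0.04), i.e. B shrinks by the factor (1+r)·0.96 = 0.97152.
This holds for months 1–81. Entering month 82 the balance is $1,215.69; 4% of the post-interest balance is now below $50.00, so the flat $50.00 minimum applies from here.
From month 82 a fixed $50.00 at rate r clears $1,215.69 in 29 more payments. Total: 81 + 29 = 110 months.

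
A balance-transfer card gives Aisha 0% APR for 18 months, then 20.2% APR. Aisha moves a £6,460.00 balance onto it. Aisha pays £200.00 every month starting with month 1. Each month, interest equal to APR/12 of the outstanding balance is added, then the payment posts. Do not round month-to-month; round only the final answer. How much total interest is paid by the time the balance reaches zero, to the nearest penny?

Promo months 1–18 at r₀ = 0%/12 = 0; months 19+ at r₁ = 20.2%/12 = 0.0168333.
After month 18 (no interest yet): B = £6,460.00 − 18·£200.00 = £2,860.00.
Then at r₁ with £200.00/mo: n₂ = −ln(1 − r₁·B/P)/ln(1+r₁) ≈ 16.50 → 17 more payments.
Total paid = 34·£200.00 + £99.72 = £6,899.72; interest = £6,899.72 − £6,460.00 = £439.72.

£439.72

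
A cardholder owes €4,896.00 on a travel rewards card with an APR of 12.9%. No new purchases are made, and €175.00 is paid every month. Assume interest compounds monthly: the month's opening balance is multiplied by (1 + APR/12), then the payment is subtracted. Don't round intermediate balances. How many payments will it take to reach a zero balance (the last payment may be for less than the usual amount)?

Monthly rate r = 12.9%/12 = 1.075% = 0.01075.
Recurrence: B ← B·(1+r) − €175.00.
Month 1: interest €52.63; balance after payment €4,773.63.
Month 2: interest €51.32; balance after payment €4,649.95.
Closed form: n = −ln(1 − rB₀/P)/ln(1+r) = −ln(0.69925)/ln(1.01075) ≈ 33.458, so the balance reaches zero during payment 34.

34 months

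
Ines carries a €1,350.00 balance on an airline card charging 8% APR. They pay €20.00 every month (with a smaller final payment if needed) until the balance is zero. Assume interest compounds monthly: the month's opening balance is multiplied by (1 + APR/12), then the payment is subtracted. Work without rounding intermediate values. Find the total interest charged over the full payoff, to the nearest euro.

Monthly rate r = 8%/12 = 0.666667% = 0.00666667.
Payoff takes n = ⌈−ln(1 − rB₀/P)/ln(1+r)⌉ = ⌈89.974⌉ = 90 payments; the last is €19.48.
Total paid = 89·€20.00 + €19.48 = €1,799.48.
Total interest = total paid − principal = €1,799.48 − €1,350.00 = €449.48.

€449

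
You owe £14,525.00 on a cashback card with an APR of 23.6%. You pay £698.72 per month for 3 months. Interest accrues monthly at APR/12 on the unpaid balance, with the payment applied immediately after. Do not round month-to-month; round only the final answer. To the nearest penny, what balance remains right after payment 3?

£13,261.28

Monthly rate r = 23.6%/12 = 1.96667% = 0.0196667.
Each month: B ← B·(1+r) − £698.72.
Month 1: interest £285.66; balance after payment £14,111.94.
Month 2: interest £277.53; balance after payment £13,690.75.
Month 3: interest £269.25; balance after payment £13,261.28.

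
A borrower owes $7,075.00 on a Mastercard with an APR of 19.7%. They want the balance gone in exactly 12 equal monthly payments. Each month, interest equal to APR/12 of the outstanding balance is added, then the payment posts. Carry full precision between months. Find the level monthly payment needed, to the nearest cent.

$654.37

Monthly rate r = 19.7%/12 = 1.64167% = 0.0164167.
Level-payment amortization: P = B₀·r / (1 − (1+r)^(−n)) = 7075.00·0.0164167 / (1 − 1.01642^(−12)).
Denominator 1 − (1+r)^(−12) = 0.177494773.
P = 116.148 / 0.177494773 ≈ 654.37.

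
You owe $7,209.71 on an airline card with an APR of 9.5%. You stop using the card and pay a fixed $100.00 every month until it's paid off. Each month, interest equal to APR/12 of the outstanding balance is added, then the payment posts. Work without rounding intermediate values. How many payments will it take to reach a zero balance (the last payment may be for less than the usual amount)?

Monthly rate r = 9.5%/12 = 0.791667% = 0.00791667.
Recurrence: B ← B·(1+r) − $100.00.
Month 1: interest $57.08; balance after payment $7,166.79.
Month 2: interest $56.74; balance after payment $7,123.52.
Closed form: n = −ln(1 − rB₀/P)/ln(1+r) = −ln(0.42923)/ln(1.00792) ≈ 107.255, so the balance reaches zero during payment 108.

108 months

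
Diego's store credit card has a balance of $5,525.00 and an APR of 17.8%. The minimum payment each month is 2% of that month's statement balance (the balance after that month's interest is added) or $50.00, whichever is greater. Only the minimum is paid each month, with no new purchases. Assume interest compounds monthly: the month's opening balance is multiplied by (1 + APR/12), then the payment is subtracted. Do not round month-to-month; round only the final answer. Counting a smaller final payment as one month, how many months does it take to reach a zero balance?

Monthly rate r = 17.8%/12 = 1.48333% = 0.0148333.
While 2% of the post-interest balance exceeds $50.00, each month B ← (B·(1+r))·(1 − 0.02), i.e. B shrinks by the factor (1+r)·0.98 = 0.99454.
This holds for months 1–148. Entering month 149 the balance is $2,455.90; 2% of the post-interest balance is now below $50.00, so the flat $50.00 minimum applies from here.
From month 149 a fixed $50.00 at rate r clears $2,455.90 in 89 more payments. Total: 148 + 89 = 237 months.

237 months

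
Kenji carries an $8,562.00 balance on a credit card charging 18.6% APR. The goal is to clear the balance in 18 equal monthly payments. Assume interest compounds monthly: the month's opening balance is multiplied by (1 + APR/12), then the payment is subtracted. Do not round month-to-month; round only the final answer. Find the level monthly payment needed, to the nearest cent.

Monthly rate r = 18.6%/12 = 1.55% = 0.0155.
Level-payment amortization: P = B₀·r / (1 − (1+r)^(−n)) = 8562.00·0.0155 / (1 − 1.0155^(−18)).
Denominator 1 − (1+r)^(−18) = 0.241839244.
P = 132.711 / 0.241839244 ≈ 548.76.

$548.76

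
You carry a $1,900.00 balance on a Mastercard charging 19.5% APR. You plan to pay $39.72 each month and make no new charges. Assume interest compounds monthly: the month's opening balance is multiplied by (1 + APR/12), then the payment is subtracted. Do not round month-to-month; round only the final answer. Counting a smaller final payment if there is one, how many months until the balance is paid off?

Monthly rate r = 19.5%/12 = 1.625% = 0.01625.
Recurrence: B ← B·(1+r) − $39.72.
Month 1: interest $30.88; balance after payment $1,891.15.
Month 2: interest $30.73; balance after payment $1,882.17.
Closed form: n = −ln(1 − rB₀/P)/ln(1+r) = −ln(0.22268)/ln(1.01625) ≈ 93.180, so the balance reaches zero during payment 94.

94 months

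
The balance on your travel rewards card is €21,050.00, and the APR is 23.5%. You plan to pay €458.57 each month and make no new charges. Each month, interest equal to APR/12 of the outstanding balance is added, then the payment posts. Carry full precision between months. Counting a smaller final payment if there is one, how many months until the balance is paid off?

119 payments

Monthly rate r = 23.5%/12 = 1.95833% = 0.0195833.
Recurrence: B ← B·(1+r) − €458.57.
Month 1: interest €412.23; balance after payment €21,003.66.
Month 2: interest €411.32; balance after payment €20,956.41.
Closed form: n = −ln(1 − rB₀/P)/ln(1+r) = −ln(0.10106)/ln(1.01958) ≈ 118.185, so the balance reaches zero during payment 119.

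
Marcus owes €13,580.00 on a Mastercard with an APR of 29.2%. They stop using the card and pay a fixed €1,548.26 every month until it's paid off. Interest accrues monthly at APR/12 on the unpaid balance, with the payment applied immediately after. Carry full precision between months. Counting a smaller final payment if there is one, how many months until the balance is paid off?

Monthly rate r = 29.2%/12 = 2.43333% = 0.0243333.
Recurrence: B ← B·(1+r) − €1,548.26.
Month 1: interest €330.45; balance after payment €12,362.19.
Month 2: interest €300.81; balance after payment €11,114.74.
Closed form: n = −ln(1 − rB₀/P)/ln(1+r) = −ln(0.78657)/ln(1.02433) ≈ 9.986, so the balance reaches zero during payment 10.

10 months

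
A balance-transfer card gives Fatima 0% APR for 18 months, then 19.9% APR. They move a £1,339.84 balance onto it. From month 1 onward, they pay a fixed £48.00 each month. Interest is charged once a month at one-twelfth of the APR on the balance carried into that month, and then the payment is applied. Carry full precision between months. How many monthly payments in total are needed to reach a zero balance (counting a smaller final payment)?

Promo months 1–18 at r₀ = 0%/12 = 0; months 19+ at r₁ = 19.9%/12 = 0.0165833.
After month 18 (no interest yet): B = £1,339.84 − 18·£48.00 = £475.84.
Then at r₁ with £48.00/mo: n₂ = −ln(1 − r₁·B/P)/ln(1+r₁) ≈ 10.92 → 11 more payments.

29 payments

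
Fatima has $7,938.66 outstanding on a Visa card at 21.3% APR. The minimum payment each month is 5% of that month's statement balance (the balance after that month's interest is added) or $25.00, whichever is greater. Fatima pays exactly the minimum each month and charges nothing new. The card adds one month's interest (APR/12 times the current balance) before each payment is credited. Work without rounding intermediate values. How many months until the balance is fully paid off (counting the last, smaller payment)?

Monthly rate r = 21.3%/12 = 1.775% = 0.01775.
While 5% of the post-interest balance exceeds $25.00, each month B ← (B·(1+r))·(1 − 0.05), i.e. B shrinks by the factor (1+r)·0.95 = 0.96686.
This holds for months 1–83. Entering month 84 the balance is $484.19; 5% of the post-interest balance is now below $25.00, so the flat $25.00 minimum applies from here.
From month 84 a fixed $25.00 at rate r clears $484.19 in 24 more payments. Total: 83 + 24 = 107 months.

107 months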